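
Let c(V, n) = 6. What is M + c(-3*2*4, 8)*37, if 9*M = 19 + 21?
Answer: 2038/9 ≈ 226.44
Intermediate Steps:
M = 40/9 (M = (19 + 21)/9 = (⅑)*40 = 40/9 ≈ 4.4444)
M + c(-3*2*4, 8)*37 = 40/9 + 6*37 = 40/9 + 222 = 2038/9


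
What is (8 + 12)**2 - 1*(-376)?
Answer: 776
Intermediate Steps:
(8 + 12)**2 - 1*(-376) = 20**2 + 376 = 400 + 376 = 776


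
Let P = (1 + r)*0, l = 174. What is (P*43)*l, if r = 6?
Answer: 0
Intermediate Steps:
P = 0 (P = (1 + 6)*0 = 7*0 = 0)
(P*43)*l = (0*43)*174 = 0*174 = 0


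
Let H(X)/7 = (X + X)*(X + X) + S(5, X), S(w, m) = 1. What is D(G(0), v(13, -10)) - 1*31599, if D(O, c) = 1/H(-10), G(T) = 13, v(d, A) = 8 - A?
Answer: -88698392/2807 ≈ -31599.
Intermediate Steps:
H(X) = 7 + 28*X² (H(X) = 7*((X + X)*(X + X) + 1) = 7*((2*X)*(2*X) + 1) = 7*(4*X² + 1) = 7*(1 + 4*X²) = 7 + 28*X²)
D(O, c) = 1/2807 (D(O, c) = 1/(7 + 28*(-10)²) = 1/(7 + 28*100) = 1/(7 + 2800) = 1/2807)
D(G(0), v(13, -10)) - 1*31599 = 1/2807 - 1*31599 = 1/2807 - 31599 = -88698392/2807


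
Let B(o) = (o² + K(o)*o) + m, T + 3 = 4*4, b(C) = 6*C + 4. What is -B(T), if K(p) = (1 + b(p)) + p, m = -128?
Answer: -1289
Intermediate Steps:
b(C) = 4 + 6*C
K(p) = 5 + 7*p (K(p) = (1 + (4 + 6*p)) + p = (5 + 6*p) + p = 5 + 7*p)
T = 13 (T = -3 + 4*4 = -3 + 16 = 13)
B(o) = -128 + o² + o*(5 + 7*o) (B(o) = (o² + (5 + 7*o)*o) - 128 = (o² + o*(5 + 7*o)) - 128 = -128 + o² + o*(5 + 7*o))
-B(T) = -(-128 + 5*13 + 8*13²) = -(-128 + 65 + 8*169) = -(-128 + 65 + 1352) = -1*1289 = -1289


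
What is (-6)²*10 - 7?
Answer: 353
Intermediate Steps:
(-6)²*10 - 7 = 36*10 - 7 = 360 - 7 = 353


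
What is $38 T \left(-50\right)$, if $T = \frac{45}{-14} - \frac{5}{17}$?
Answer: $\frac{793250}{119} \approx 6666.0$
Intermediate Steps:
$T = - \frac{835}{238}$ ($T = 45 \left(- \frac{1}{14}\right) - \frac{5}{17} = - \frac{45}{14} - \frac{5}{17} = - \frac{835}{238} \approx -3.5084$)
$38 T \left(-50\right) = 38 \left(- \frac{835}{238}\right) \left(-50\right) = \left(- \frac{15865}{119}\right) \left(-50\right) = \frac{793250}{119}$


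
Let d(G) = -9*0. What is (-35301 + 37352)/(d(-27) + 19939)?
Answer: 2051/19939 ≈ 0.10286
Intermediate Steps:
d(G) = 0
(-35301 + 37352)/(d(-27) + 19939) = (-35301 + 37352)/(0 + 19939) = 2051/19939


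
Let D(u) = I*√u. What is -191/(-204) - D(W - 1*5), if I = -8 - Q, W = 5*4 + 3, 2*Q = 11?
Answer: 191/204 + 81*√2/2 ≈ 58.212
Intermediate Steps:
Q = 11/2 (Q = (½)*11 = 11/2 ≈ 5.5000)
W = 23 (W = 20 + 3 = 23)
I = -27/2 (I = -8 - 1*11/2 = -8 - 11/2 = -27/2 ≈ -13.500)
D(u) = -27*√u/2
-191/(-204) - D(W - 1*5) = -191/(-204) - (-27)*√(23 - 1*5)/2 = -191*(-1/204) - (-27)*√(23 - 5)/2 = 191/204 - (-27)*√18/2 = 191/204 - (-27)*3*√2/2 = 191/204 - (-81)*√2/2 = 191/204 + 81*√2/2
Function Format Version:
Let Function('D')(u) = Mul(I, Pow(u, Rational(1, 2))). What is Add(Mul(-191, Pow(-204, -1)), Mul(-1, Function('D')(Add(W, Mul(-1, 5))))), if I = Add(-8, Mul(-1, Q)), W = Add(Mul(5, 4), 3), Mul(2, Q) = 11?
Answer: Add(Rational(191, 204), Mul(Rational(81, 2), Pow(2, Rational(1, 2)))) ≈ 58.212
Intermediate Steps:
Q = Rational(11, 2) (Q = Mul(Rational(1, 2), 11) = Rational(11, 2) ≈ 5.5000)
W = 23 (W = Add(20, 3) = 23)
I = Rational(-27, 2) (I = Add(-8, Mul(-1, Rational(11, 2))) = Add(-8, Rational(-11, 2)) = Rational(-27, 2) ≈ -13.500)
Function('D')(u) = Mul(Rational(-27, 2), Pow(u, Rational(1, 2)))
Add(Mul(-191, Pow(-204, -1)), Mul(-1, Function('D')(Add(W, Mul(-1, 5))))) = Add(Mul(-191, Pow(-204, -1)), Mul(-1, Mul(Rational(-27, 2), Pow(Add(23, Mul(-1, 5)), Rational(1, 2))))) = Add(Mul(-191, Rational(-1, 204)), Mul(-1, Mul(Rational(-27, 2), Pow(Add(23, -5), Rational(1, 2))))) = Add(Rational(191, 204), Mul(-1, Mul(Rational(-27, 2), Pow(18, Rational(1, 2))))) = Add(Rational(191, 204), Mul(-1, Mul(Rational(-27, 2), Mul(3, Pow(2, Rational(1, 2)))))) = Add(Rational(191, 204), Mul(-1, Mul(Rational(-81, 2), Pow(2, Rational(1, 2))))) = Add(Rational(191, 204), Mul(Rational(81, 2), Pow(2, Rational(1, 2))))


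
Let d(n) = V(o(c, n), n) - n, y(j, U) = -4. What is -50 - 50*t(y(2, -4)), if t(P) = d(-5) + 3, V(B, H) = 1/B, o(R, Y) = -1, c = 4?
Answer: -400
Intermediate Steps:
d(n) = -1 - n (d(n) = 1/(-1) - n = -1 - n)
t(P) = 7 (t(P) = (-1 - 1*(-5)) + 3 = (-1 + 5) + 3 = 4 + 3 = 7)
-50 - 50*t(y(2, -4)) = -50 - 50*7 = -50 - 350 = -400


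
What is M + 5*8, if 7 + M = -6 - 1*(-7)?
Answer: 34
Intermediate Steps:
M = -6 (M = -7 + (-6 - 1*(-7)) = -7 + (-6 + 7) = -7 + 1 = -6)
M + 5*8 = -6 + 5*8 = -6 + 40 = 34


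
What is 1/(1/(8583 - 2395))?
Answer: 6188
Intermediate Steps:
1/(1/(8583 - 2395)) = 1/(1/6188) = 6188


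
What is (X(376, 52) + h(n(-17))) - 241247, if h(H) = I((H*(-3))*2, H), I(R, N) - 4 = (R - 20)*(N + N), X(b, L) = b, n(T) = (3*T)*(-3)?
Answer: -527895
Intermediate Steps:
n(T) = -9*T
I(R, N) = 4 + 2*N*(-20 + R) (I(R, N) = 4 + (R - 20)*(N + N) = 4 + (-20 + R)*(2*N) = 4 + 2*N*(-20 + R))
h(H) = 4 - 40*H - 12*H² (h(H) = 4 - 40*H + 2*H*((H*(-3))*2) = 4 - 40*H + 2*H*(-3*H*2) = 4 - 40*H + 2*H*(-6*H) = 4 - 40*H - 12*H²)
(X(376, 52) + h(n(-17))) - 241247 = (376 + (4 - (-360)*(-17) - 12*(-9*(-17))²)) - 241247 = (376 + (4 - 40*153 - 12*153²)) - 241247 = (376 + (4 - 6120 - 12*23409)) - 241247 = (376 + (4 - 6120 - 280908)) - 241247 = (376 - 287024) - 241247 = -286648 - 241247 = -527895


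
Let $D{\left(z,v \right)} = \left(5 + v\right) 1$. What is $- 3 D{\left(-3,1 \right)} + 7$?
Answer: $-11$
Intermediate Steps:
$D{\left(z,v \right)} = 5 + v$
$- 3 D{\left(-3,1 \right)} + 7 = - 3 \left(5 + 1\right) + 7 = \left(-3\right) 6 + 7 = -18 + 7 = -11$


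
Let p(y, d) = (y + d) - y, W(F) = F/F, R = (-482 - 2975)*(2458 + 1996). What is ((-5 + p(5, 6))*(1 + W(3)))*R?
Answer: -30794956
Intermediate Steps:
R = -15397478 (R = -3457*4454 = -15397478)
W(F) = 1
p(y, d) = d (p(y, d) = (d + y) - y = d)
((-5 + p(5, 6))*(1 + W(3)))*R = ((-5 + 6)*(1 + 1))*(-15397478) = (1*2)*(-15397478) = 2*(-15397478) = -30794956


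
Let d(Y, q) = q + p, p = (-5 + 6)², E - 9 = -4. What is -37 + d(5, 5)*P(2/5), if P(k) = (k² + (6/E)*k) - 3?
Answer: -1279/25 ≈ -51.160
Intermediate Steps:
E = 5 (E = 9 - 4 = 5)
p = 1 (p = 1² = 1)
d(Y, q) = 1 + q (d(Y, q) = q + 1 = 1 + q)
P(k) = -3 + k² + 6*k/5 (P(k) = (k² + (6/5)*k) - 3 = (k² + (6*(⅕))*k) - 3 = (k² + 6*k/5) - 3 = -3 + k² + 6*k/5)
-37 + d(5, 5)*P(2/5) = -37 + (1 + 5)*(-3 + (2/5)² + 6*(2/5)/5) = -37 + 6*(-3 + (2*(⅕))² + 6*(2*(⅕))/5) = -37 + 6*(-3 + (⅖)² + (6/5)*(⅖)) = -37 + 6*(-3 + 4/25 + 12/25) = -37 + 6*(-59/25) = -37 - 354/25 = -1279/25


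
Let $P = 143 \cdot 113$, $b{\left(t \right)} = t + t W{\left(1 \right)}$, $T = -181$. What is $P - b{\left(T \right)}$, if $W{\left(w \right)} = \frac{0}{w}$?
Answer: $16340$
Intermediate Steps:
$W{\left(w \right)} = 0$
$b{\left(t \right)} = t$ ($b{\left(t \right)} = t + t 0 = t + 0 = t$)
$P = 16159$
$P - b{\left(T \right)} = 16159 - -181 = 16159 + 181 = 16340$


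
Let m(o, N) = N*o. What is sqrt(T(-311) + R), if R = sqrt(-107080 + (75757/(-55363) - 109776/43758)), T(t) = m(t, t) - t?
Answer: sqrt(130731809059919018952 + 36705669*I*sqrt(144274764729802457751))/36705669 ≈ 311.5 + 0.52526*I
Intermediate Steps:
T(t) = t**2 - t (T(t) = t*t - t = t**2 - t)
R = I*sqrt(144274764729802457751)/36705669 (R = sqrt(-107080 + (75757*(-1/55363) - 109776*1/43758)) = sqrt(-107080 + (-6887/5033 - 18296/7293)) = sqrt(-107080 - 142310659/36705669) = sqrt(-3930585347179/36705669) = I*sqrt(144274764729802457751)/36705669 ≈ 327.24*I)
sqrt(T(-311) + R) = sqrt(-311*(-1 - 311) + I*sqrt(144274764729802457751)/36705669) = sqrt(-311*(-312) + I*sqrt(144274764729802457751)/36705669) = sqrt(97032 + I*sqrt(144274764729802457751)/36705669)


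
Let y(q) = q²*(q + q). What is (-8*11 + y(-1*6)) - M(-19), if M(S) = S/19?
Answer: -519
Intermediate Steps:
M(S) = S/19 (M(S) = S*(1/19) = S/19)
y(q) = 2*q³ (y(q) = q²*(2*q) = 2*q³)
(-8*11 + y(-1*6)) - M(-19) = (-8*11 + 2*(-1*6)³) - (-19)/19 = (-88 + 2*(-6)³) - 1*(-1) = (-88 + 2*(-216)) + 1 = (-88 - 432) + 1 = -520 + 1 = -519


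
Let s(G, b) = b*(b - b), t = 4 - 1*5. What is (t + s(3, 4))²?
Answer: 1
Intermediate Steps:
t = -1 (t = 4 - 5 = -1)
s(G, b) = 0 (s(G, b) = b*0 = 0)
(t + s(3, 4))² = (-1 + 0)² = (-1)² = 1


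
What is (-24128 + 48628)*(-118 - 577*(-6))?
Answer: 81928000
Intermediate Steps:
(-24128 + 48628)*(-118 - 577*(-6)) = 24500*(-118 + 3462) = 24500*3344 = 81928000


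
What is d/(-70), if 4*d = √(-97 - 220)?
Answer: -I*√317/280 ≈ -0.063587*I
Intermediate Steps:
d = I*√317/4 (d = √(-97 - 220)/4 = √(-317)/4 = (I*√317)/4 = I*√317/4 ≈ 4.4511*I)
d/(-70) = (I*√317/4)/(-70) = (I*√317/4)*(-1/70) = -I*√317/280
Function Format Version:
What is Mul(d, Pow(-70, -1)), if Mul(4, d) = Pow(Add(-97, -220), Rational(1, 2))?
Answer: Mul(Rational(-1, 280), I, Pow(317, Rational(1, 2))) ≈ Mul(-0.063587, I)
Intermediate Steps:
d = Mul(Rational(1, 4), I, Pow(317, Rational(1, 2))) (d = Mul(Rational(1, 4), Pow(Add(-97, -220), Rational(1, 2))) = Mul(Rational(1, 4), Pow(-317, Rational(1, 2))) = Mul(Rational(1, 4), Mul(I, Pow(317, Rational(1, 2)))) = Mul(Rational(1, 4), I, Pow(317, Rational(1, 2))) ≈ Mul(4.4511, I))
Mul(d, Pow(-70, -1)) = Mul(Mul(Rational(1, 4), I, Pow(317, Rational(1, 2))), Pow(-70, -1)) = Mul(Mul(Rational(1, 4), I, Pow(317, Rational(1, 2))), Rational(-1, 70)) = Mul(Rational(-1, 280), I, Pow(317, Rational(1, 2)))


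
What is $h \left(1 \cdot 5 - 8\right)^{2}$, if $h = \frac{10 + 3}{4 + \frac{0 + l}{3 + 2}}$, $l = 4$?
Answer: $\frac{195}{8} \approx 24.375$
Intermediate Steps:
$h = \frac{65}{24}$ ($h = \frac{10 + 3}{4 + \frac{0 + 4}{3 + 2}} = \frac{13}{4 + \frac{4}{5}} = \frac{13}{\frac{24}{5}} = 13 \cdot \frac{5}{24} = \frac{65}{24} \approx 2.7083$)
$h \left(1 \cdot 5 - 8\right)^{2} = \frac{65 \left(1 \cdot 5 - 8\right)^{2}}{24} = \frac{65 \left(5 - 8\right)^{2}}{24} = \frac{65 \left(-3\right)^{2}}{24} = \frac{65}{24} \cdot 9 = \frac{195}{8}$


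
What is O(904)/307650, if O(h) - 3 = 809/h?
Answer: 503/39730800 ≈ 1.2660e-5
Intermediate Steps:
O(h) = 3 + 809/h
O(904)/307650 = (3 + 809/904)/307650 = (3 + 809*(1/904))*(1/307650) = (3 + 809/904)*(1/307650) = (3521/904)*(1/307650) = 503/39730800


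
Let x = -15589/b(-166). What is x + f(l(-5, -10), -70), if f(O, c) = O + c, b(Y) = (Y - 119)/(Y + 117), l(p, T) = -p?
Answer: -782386/285 ≈ -2745.2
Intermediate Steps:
b(Y) = (-119 + Y)/(117 + Y)
x = -763861/285 (x = -15589*(117 - 166)/(-119 - 166) = -15589/(-285/(-49)) = -15589/((-1/49*(-285))) = -15589/285/49 = -15589*49/285 = -763861/285 ≈ -2680.2)
x + f(l(-5, -10), -70) = -763861/285 + (-1*(-5) - 70) = -763861/285 + (5 - 70) = -763861/285 - 65 = -782386/285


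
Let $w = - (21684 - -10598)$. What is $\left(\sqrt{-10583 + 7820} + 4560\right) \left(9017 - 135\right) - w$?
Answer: $40534202 + 26646 i \sqrt{307} \approx 4.0534 \cdot 10^{7} + 4.6688 \cdot 10^{5} i$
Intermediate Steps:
$w = -32282$ ($w = - (21684 + 10598) = \left(-1\right) 32282 = -32282$)
$\left(\sqrt{-10583 + 7820} + 4560\right) \left(9017 - 135\right) - w = \left(\sqrt{-10583 + 7820} + 4560\right) \left(9017 - 135\right) - -32282 = \left(\sqrt{-2763} + 4560\right) 8882 + 32282 = \left(3 i \sqrt{307} + 4560\right) 8882 + 32282 = \left(4560 + 3 i \sqrt{307}\right) 8882 + 32282 = \left(40501920 + 26646 i \sqrt{307}\right) + 32282 = 40534202 + 26646 i \sqrt{307}$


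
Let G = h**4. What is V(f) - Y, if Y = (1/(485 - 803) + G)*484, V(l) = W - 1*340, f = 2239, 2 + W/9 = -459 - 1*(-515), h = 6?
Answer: -99711520/159 ≈ -6.2712e+5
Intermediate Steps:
G = 1296 (G = 6**4 = 1296)
W = 486 (W = -18 + 9*(-459 - 1*(-515)) = -18 + 9*(-459 + 515) = -18 + 9*56 = -18 + 504 = 486)
V(l) = 146 (V(l) = 486 - 1*340 = 486 - 340 = 146)
Y = 99734734/159 (Y = (1/(485 - 803) + 1296)*484 = (1/(-318) + 1296)*484 = (-1/318 + 1296)*484 = (412127/318)*484 = 99734734/159 ≈ 6.2726e+5)
V(f) - Y = 146 - 1*99734734/159 = 146 - 99734734/159 = -99711520/159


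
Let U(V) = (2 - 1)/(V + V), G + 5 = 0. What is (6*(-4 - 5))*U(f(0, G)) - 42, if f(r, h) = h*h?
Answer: -1077/25 ≈ -43.080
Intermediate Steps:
G = -5 (G = -5 + 0 = -5)
f(r, h) = h**2
U(V) = 1/(2*V)
(6*(-4 - 5))*U(f(0, G)) - 42 = (6*(-4 - 5))*(1/(2*((-5)**2))) - 42 = (6*(-9))*((1/2)/25) - 42 = -27/25 - 42 = -1077/25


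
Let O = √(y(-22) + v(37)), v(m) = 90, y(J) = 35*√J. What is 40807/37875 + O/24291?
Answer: 40807/37875 + √(90 + 35*I*√22)/24291 ≈ 1.0779 + 0.00028702*I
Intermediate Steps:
O = √(90 + 35*I*√22) (O = √(35*√(-22) + 90) = √(35*(I*√22) + 90) = √(35*I*√22 + 90) = √(90 + 35*I*√22) ≈ 11.773 + 6.972*I)
40807/37875 + O/24291 = 40807/37875 + √(90 + 35*I*√22)/24291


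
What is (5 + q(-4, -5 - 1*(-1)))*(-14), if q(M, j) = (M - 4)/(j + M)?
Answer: -84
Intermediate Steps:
q(M, j) = (-4 + M)/(M + j)
(5 + q(-4, -5 - 1*(-1)))*(-14) = (5 + (-4 - 4)/(-4 + (-5 - 1*(-1))))*(-14) = (5 - 8/(-4 + (-5 + 1)))*(-14) = (5 - 8/(-4 - 4))*(-14) = (5 - 8/(-8))*(-14) = (5 - ⅛*(-8))*(-14) = (5 + 1)*(-14) = 6*(-14) = -84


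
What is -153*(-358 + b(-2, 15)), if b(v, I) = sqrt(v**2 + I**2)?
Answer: 54774 - 153*sqrt(229) ≈ 52459.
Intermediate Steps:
b(v, I) = sqrt(I**2 + v**2)
-153*(-358 + b(-2, 15)) = -153*(-358 + sqrt(15**2 + (-2)**2)) = -153*(-358 + sqrt(225 + 4)) = -153*(-358 + sqrt(229)) = 54774 - 153*sqrt(229)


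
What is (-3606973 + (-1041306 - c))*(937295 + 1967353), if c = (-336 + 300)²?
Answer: -13505378724600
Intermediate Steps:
c = 1296 (c = (-36)² = 1296)
(-3606973 + (-1041306 - c))*(937295 + 1967353) = (-3606973 + (-1041306 - 1*1296))*(937295 + 1967353) = (-3606973 + (-1041306 - 1296))*2904648 = (-3606973 - 1042602)*2904648 = -4649575*2904648 = -13505378724600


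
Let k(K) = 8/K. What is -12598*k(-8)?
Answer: 12598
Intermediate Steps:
-12598*k(-8) = -100784/(-8) = -100784*(-1)/8 = -12598*(-1) = 12598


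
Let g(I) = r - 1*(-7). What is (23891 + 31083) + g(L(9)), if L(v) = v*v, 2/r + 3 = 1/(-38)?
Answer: 6322739/115 ≈ 54980.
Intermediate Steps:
r = -76/115 (r = 2/(-3 + 1/(-38)) = 2/(-3 - 1/38) = 2/(-115/38) = 2*(-38/115) = -76/115 ≈ -0.66087)
L(v) = v²
g(I) = 729/115 (g(I) = -76/115 - 1*(-7) = -76/115 + 7 = 729/115)
(23891 + 31083) + g(L(9)) = (23891 + 31083) + 729/115 = 54974 + 729/115 = 6322739/115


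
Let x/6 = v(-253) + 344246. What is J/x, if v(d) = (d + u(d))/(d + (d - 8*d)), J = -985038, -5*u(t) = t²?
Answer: -820865/1721187 ≈ -0.47692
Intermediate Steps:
u(t) = -t²/5
v(d) = -(d - d²/5)/(6*d) (v(d) = (d - d²/5)/(d + (d - 8*d)) = (d - d²/5)/(d - 7*d) = (d - d²/5)/((-6*d)) = (d - d²/5)*(-1/(6*d)) = -(d - d²/5)/(6*d))
x = 10327122/5 (x = 6*((-⅙ + (1/30)*(-253)) + 344246) = 6*((-⅙ - 253/30) + 344246) = 6*(-43/5 + 344246) = 6*(1721187/5) = 10327122/5 ≈ 2.0654e+6)
J/x = -985038/10327122/5 = -985038*5/10327122 = -820865/1721187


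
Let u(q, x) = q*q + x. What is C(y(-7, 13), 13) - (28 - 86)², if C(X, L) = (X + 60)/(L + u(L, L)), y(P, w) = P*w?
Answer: -656011/195 ≈ -3364.2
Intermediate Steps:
u(q, x) = x + q² (u(q, x) = q² + x = x + q²)
C(X, L) = (60 + X)/(L² + 2*L) (C(X, L) = (X + 60)/(L + (L + L²)) = (60 + X)/(L² + 2*L))
C(y(-7, 13), 13) - (28 - 86)² = (60 - 7*13)/(13*(2 + 13)) - (28 - 86)² = (1/13)*(60 - 91)/15 - 1*(-58)² = (1/13)*(1/15)*(-31) - 1*3364 = -31/195 - 3364 = -656011/195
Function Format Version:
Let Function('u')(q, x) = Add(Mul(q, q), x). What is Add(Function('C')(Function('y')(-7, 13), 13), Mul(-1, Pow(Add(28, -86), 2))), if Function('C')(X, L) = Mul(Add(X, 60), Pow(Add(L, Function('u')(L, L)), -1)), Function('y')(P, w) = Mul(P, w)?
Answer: Rational(-656011, 195) ≈ -3364.2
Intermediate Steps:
Function('u')(q, x) = Add(x, Pow(q, 2)) (Function('u')(q, x) = Add(Pow(q, 2), x) = Add(x, Pow(q, 2)))
Function('C')(X, L) = Mul(Pow(Add(Pow(L, 2), Mul(2, L)), -1), Add(60, X)) (Function('C')(X, L) = Mul(Add(X, 60), Pow(Add(L, Add(L, Pow(L, 2))), -1)) = Mul(Add(60, X), Pow(Add(Pow(L, 2), Mul(2, L)), -1)) = Mul(Pow(Add(Pow(L, 2), Mul(2, L)), -1), Add(60, X)))
Add(Function('C')(Function('y')(-7, 13), 13), Mul(-1, Pow(Add(28, -86), 2))) = Add(Mul(Pow(13, -1), Pow(Add(2, 13), -1), Add(60, Mul(-7, 13))), Mul(-1, Pow(Add(28, -86), 2))) = Add(Mul(Rational(1, 13), Pow(15, -1), Add(60, -91)), Mul(-1, Pow(-58, 2))) = Add(Mul(Rational(1, 13), Rational(1, 15), -31), Mul(-1, 3364)) = Add(Rational(-31, 195), -3364) = Rational(-656011, 195)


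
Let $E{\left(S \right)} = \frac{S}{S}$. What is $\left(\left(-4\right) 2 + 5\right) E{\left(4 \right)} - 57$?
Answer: $-60$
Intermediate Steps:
$E{\left(S \right)} = 1$
$\left(\left(-4\right) 2 + 5\right) E{\left(4 \right)} - 57 = \left(\left(-4\right) 2 + 5\right) 1 - 57 = \left(-8 + 5\right) 1 - 57 = \left(-3\right) 1 - 57 = -3 - 57 = -60$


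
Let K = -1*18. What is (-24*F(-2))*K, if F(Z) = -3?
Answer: -1296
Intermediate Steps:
K = -18
(-24*F(-2))*K = -24*(-3)*(-18) = 72*(-18) = -1296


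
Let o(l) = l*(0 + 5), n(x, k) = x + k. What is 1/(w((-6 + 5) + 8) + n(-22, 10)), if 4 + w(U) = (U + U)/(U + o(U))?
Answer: -3/47 ≈ -0.063830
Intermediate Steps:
n(x, k) = k + x
o(l) = 5*l (o(l) = l*5 = 5*l)
w(U) = -11/3 (w(U) = -4 + (U + U)/(U + 5*U) = -4 + (2*U)/((6*U)) = -4 + (2*U)*(1/(6*U)) = -4 + ⅓ = -11/3)
1/(w((-6 + 5) + 8) + n(-22, 10)) = 1/(-11/3 + (10 - 22)) = 1/(-11/3 - 12) = 1/(-47/3) = -3/47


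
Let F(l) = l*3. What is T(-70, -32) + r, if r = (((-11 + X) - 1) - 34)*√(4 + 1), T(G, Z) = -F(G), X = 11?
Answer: 210 - 35*√5 ≈ 131.74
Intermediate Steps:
F(l) = 3*l
T(G, Z) = -3*G
r = -35*√5 (r = (((-11 + 11) - 1) - 34)*√(4 + 1) = ((0 - 1) - 34)*√5 = (-1 - 34)*√5 = -35*√5 ≈ -78.262)
T(-70, -32) + r = -3*(-70) - 35*√5 = 210 - 35*√5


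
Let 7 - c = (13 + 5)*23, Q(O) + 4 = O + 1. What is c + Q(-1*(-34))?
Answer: -376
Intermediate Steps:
Q(O) = -3 + O (Q(O) = -4 + (O + 1) = -4 + (1 + O) = -3 + O)
c = -407 (c = 7 - (13 + 5)*23 = 7 - 18*23 = 7 - 1*414 = 7 - 414 = -407)
c + Q(-1*(-34)) = -407 + (-3 - 1*(-34)) = -407 + (-3 + 34) = -407 + 31 = -376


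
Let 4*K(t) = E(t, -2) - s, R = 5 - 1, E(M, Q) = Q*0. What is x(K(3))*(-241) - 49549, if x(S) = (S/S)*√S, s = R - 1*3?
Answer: -49549 - 241*I/2 ≈ -49549.0 - 120.5*I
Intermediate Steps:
E(M, Q) = 0
R = 4
s = 1 (s = 4 - 1*3 = 4 - 3 = 1)
K(t) = -¼ (K(t) = (0 - 1*1)/4 = (0 - 1)/4 = (¼)*(-1) = -¼)
x(S) = √S (x(S) = 1*√S = √S)
x(K(3))*(-241) - 49549 = √(-¼)*(-241) - 49549 = (I/2)*(-241) - 49549 = -241*I/2 - 49549 = -49549 - 241*I/2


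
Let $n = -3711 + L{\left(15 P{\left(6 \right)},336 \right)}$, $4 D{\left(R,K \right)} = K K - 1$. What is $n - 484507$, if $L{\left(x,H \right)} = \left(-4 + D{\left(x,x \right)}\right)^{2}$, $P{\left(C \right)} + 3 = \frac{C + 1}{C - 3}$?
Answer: $- \frac{7804599}{16} \approx -4.8779 \cdot 10^{5}$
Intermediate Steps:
$D{\left(R,K \right)} = - \frac{1}{4} + \frac{K^{2}}{4}$ ($D{\left(R,K \right)} = \frac{K K - 1}{4} = \frac{K^{2} - 1}{4} = \frac{-1 + K^{2}}{4} = - \frac{1}{4} + \frac{K^{2}}{4}$)
$P{\left(C \right)} = -3 + \frac{1 + C}{-3 + C}$ ($P{\left(C \right)} = -3 + \frac{C + 1}{C - 3} = -3 + \frac{1 + C}{-3 + C}$)
$L{\left(x,H \right)} = \left(- \frac{17}{4} + \frac{x^{2}}{4}\right)^{2}$ ($L{\left(x,H \right)} = \left(-4 + \left(- \frac{1}{4} + \frac{x^{2}}{4}\right)\right)^{2} = \left(- \frac{17}{4} + \frac{x^{2}}{4}\right)^{2}$)
$n = - \frac{52487}{16}$ ($n = -3711 + \frac{\left(-17 + \left(15 \frac{2 \left(5 - 6\right)}{-3 + 6}\right)^{2}\right)^{2}}{16} = -3711 + \frac{\left(-17 + \left(15 \frac{2 \left(5 - 6\right)}{3}\right)^{2}\right)^{2}}{16} = -3711 + \frac{\left(-17 + \left(15 \cdot 2 \cdot \frac{1}{3} \left(-1\right)\right)^{2}\right)^{2}}{16} = -3711 + \frac{\left(-17 + \left(15 \left(- \frac{2}{3}\right)\right)^{2}\right)^{2}}{16} = -3711 + \frac{\left(-17 + \left(-10\right)^{2}\right)^{2}}{16} = -3711 + \frac{\left(-17 + 100\right)^{2}}{16} = -3711 + \frac{83^{2}}{16} = -3711 + \frac{1}{16} \cdot 6889 = -3711 + \frac{6889}{16} = - \frac{52487}{16} \approx -3280.4$)
$n - 484507 = - \frac{52487}{16} - 484507 = - \frac{7804599}{16}$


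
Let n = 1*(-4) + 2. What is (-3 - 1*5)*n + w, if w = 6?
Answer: 22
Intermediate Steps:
n = -2 (n = -4 + 2 = -2)
(-3 - 1*5)*n + w = (-3 - 1*5)*(-2) + 6 = (-3 - 5)*(-2) + 6 = -8*(-2) + 6 = 16 + 6 = 22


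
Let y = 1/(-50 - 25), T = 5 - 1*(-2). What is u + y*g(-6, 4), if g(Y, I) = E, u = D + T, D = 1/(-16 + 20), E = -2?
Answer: 2183/300 ≈ 7.2767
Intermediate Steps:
D = ¼ (D = 1/4 = ¼ ≈ 0.25000)
T = 7 (T = 5 + 2 = 7)
u = 29/4 (u = ¼ + 7 = 29/4 ≈ 7.2500)
g(Y, I) = -2
y = -1/75 (y = 1/(-75) = -1/75 ≈ -0.013333)
u + y*g(-6, 4) = 29/4 - 1/75*(-2) = 29/4 + 2/75 = 2183/300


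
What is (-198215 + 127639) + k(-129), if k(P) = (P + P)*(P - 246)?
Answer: 26174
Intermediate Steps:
k(P) = 2*P*(-246 + P) (k(P) = (2*P)*(-246 + P) = 2*P*(-246 + P))
(-198215 + 127639) + k(-129) = (-198215 + 127639) + 2*(-129)*(-246 - 129) = -70576 + 2*(-129)*(-375) = -70576 + 96750 = 26174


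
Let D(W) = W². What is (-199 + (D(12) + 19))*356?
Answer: -12816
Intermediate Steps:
(-199 + (D(12) + 19))*356 = (-199 + (12² + 19))*356 = (-199 + (144 + 19))*356 = (-199 + 163)*356 = -36*356 = -12816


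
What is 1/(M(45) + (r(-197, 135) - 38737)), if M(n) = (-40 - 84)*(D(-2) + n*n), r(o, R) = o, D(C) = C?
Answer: -1/289786 ≈ -3.4508e-6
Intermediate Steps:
M(n) = 248 - 124*n² (M(n) = (-40 - 84)*(-2 + n*n) = -124*(-2 + n²) = 248 - 124*n²)
1/(M(45) + (r(-197, 135) - 38737)) = 1/((248 - 124*45²) + (-197 - 38737)) = 1/((248 - 124*2025) - 38934) = 1/((248 - 251100) - 38934) = 1/(-250852 - 38934) = 1/(-289786) = -1/289786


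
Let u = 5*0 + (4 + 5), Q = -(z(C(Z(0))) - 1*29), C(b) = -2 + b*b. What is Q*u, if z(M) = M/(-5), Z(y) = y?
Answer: 1287/5 ≈ 257.40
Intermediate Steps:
C(b) = -2 + b²
z(M) = -M/5 (z(M) = M*(-⅕) = -M/5)
Q = 143/5 (Q = -(-(-2 + 0²)/5 - 1*29) = -(-(-2 + 0)/5 - 29) = -(-⅕*(-2) - 29) = -(⅖ - 29) = -1*(-143/5) = 143/5 ≈ 28.600)
u = 9 (u = 0 + 9 = 9)
Q*u = (143/5)*9 = 1287/5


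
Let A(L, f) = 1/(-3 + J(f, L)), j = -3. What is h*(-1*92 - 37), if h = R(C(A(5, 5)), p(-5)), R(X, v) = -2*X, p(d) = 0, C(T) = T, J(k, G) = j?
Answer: -43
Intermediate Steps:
J(k, G) = -3
A(L, f) = -1/6 (A(L, f) = 1/(-3 - 3) = 1/(-6) = -1/6)
h = 1/3 (h = -2*(-1/6) = 1/3 ≈ 0.33333)
h*(-1*92 - 37) = (-1*92 - 37)/3 = (-92 - 37)/3 = (1/3)*(-129) = -43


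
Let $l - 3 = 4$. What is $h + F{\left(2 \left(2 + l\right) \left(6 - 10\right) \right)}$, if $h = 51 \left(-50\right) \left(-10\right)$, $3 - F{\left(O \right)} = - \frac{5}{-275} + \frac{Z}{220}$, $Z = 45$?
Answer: $\frac{5610611}{220} \approx 25503.0$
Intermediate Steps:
$l = 7$ ($l = 3 + 4 = 7$)
$F{\left(O \right)} = \frac{611}{220}$ ($F{\left(O \right)} = 3 - \left(- \frac{5}{-275} + \frac{45}{220}\right) = 3 - \left(\left(-5\right) \left(- \frac{1}{275}\right) + 45 \cdot \frac{1}{220}\right) = 3 - \left(\frac{1}{55} + \frac{9}{44}\right) = 3 - \frac{49}{220} = \frac{611}{220}$)
$h = 25500$ ($h = \left(-2550\right) \left(-10\right) = 25500$)
$h + F{\left(2 \left(2 + l\right) \left(6 - 10\right) \right)} = 25500 + \frac{611}{220} = \frac{5610611}{220}$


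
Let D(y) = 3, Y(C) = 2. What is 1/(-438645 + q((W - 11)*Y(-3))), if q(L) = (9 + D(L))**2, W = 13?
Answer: -1/438501 ≈ -2.2805e-6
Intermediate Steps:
q(L) = 144 (q(L) = (9 + 3)**2 = 12**2 = 144)
1/(-438645 + q((W - 11)*Y(-3))) = 1/(-438645 + 144) = 1/(-438501) = -1/438501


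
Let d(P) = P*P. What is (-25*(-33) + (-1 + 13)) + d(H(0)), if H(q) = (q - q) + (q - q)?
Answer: 837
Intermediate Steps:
H(q) = 0 (H(q) = 0 + 0 = 0)
d(P) = P²
(-25*(-33) + (-1 + 13)) + d(H(0)) = (-25*(-33) + (-1 + 13)) + 0² = (825 + 12) + 0 = 837 + 0 = 837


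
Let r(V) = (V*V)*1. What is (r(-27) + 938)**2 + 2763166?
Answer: 5542055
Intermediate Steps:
r(V) = V**2 (r(V) = V**2*1 = V**2)
(r(-27) + 938)**2 + 2763166 = ((-27)**2 + 938)**2 + 2763166 = (729 + 938)**2 + 2763166 = 1667**2 + 2763166 = 2778889 + 2763166 = 5542055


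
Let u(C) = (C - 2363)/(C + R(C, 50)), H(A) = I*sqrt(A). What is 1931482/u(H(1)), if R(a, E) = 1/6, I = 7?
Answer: -41526863/7068 ≈ -5875.3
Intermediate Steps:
H(A) = 7*sqrt(A)
R(a, E) = 1/6
u(C) = (-2363 + C)/(1/6 + C) (u(C) = (C - 2363)/(C + 1/6) = (-2363 + C)/(1/6 + C))
1931482/u(H(1)) = 1931482/((6*(-2363 + 7*sqrt(1))/(1 + 6*(7*sqrt(1))))) = 1931482/((6*(-2363 + 7*1)/(1 + 6*(7*1)))) = 1931482/((6*(-2363 + 7)/(1 + 6*7))) = 1931482/((6*(-2356)/(1 + 42))) = 1931482/((6*(-2356)/43)) = 1931482/((6*(1/43)*(-2356))) = 1931482/(-14136/43) = 1931482*(-43/14136) = -41526863/7068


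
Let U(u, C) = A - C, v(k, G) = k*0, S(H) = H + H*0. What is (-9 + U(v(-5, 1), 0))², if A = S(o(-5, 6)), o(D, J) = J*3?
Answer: 81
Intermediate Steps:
o(D, J) = 3*J
S(H) = H (S(H) = H + 0 = H)
v(k, G) = 0
A = 18 (A = 3*6 = 18)
U(u, C) = 18 - C
(-9 + U(v(-5, 1), 0))² = (-9 + (18 - 1*0))² = (-9 + (18 + 0))² = (-9 + 18)² = 9² = 81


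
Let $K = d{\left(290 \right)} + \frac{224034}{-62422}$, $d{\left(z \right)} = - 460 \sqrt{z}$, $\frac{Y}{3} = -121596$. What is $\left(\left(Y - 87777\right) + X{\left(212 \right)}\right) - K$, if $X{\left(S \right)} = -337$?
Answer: $- \frac{14135412305}{31211} + 460 \sqrt{290} \approx -4.4507 \cdot 10^{5}$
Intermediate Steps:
$Y = -364788$ ($Y = 3 \left(-121596\right) = -364788$)
$K = - \frac{112017}{31211} - 460 \sqrt{290}$ ($K = - 460 \sqrt{290} + \frac{224034}{-62422} = - 460 \sqrt{290} + 224034 \left(- \frac{1}{62422}\right) = - 460 \sqrt{290} - \frac{112017}{31211} = - \frac{112017}{31211} - 460 \sqrt{290} \approx -7837.1$)
$\left(\left(Y - 87777\right) + X{\left(212 \right)}\right) - K = \left(\left(-364788 - 87777\right) - 337\right) - \left(- \frac{112017}{31211} - 460 \sqrt{290}\right) = \left(-452565 - 337\right) + \left(\frac{112017}{31211} + 460 \sqrt{290}\right) = -452902 + \left(\frac{112017}{31211} + 460 \sqrt{290}\right) = - \frac{14135412305}{31211} + 460 \sqrt{290}$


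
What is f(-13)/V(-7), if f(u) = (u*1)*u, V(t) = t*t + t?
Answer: 169/42 ≈ 4.0238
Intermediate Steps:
V(t) = t + t² (V(t) = t² + t = t + t²)
f(u) = u² (f(u) = u*u = u²)
f(-13)/V(-7) = (-13)²/(-7*(1 - 7)) = 169/(-7*(-6)) = 169/42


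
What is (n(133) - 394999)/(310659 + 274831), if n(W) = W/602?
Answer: -6793979/10070428 ≈ -0.67465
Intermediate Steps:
n(W) = W/602 (n(W) = W*(1/602) = W/602)
(n(133) - 394999)/(310659 + 274831) = ((1/602)*133 - 394999)/(310659 + 274831) = (19/86 - 394999)/585490 = -33969895/86*1/585490 = -6793979/10070428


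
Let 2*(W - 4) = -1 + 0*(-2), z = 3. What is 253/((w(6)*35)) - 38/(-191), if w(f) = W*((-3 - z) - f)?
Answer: 7537/280770 ≈ 0.026844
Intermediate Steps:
W = 7/2 (W = 4 + (-1 + 0*(-2))/2 = 4 + (-1 + 0)/2 = 4 + (1/2)*(-1) = 4 - 1/2 = 7/2 ≈ 3.5000)
w(f) = -21 - 7*f/2 (w(f) = 7*((-3 - 1*3) - f)/2 = 7*((-3 - 3) - f)/2 = 7*(-6 - f)/2 = -21 - 7*f/2)
253/((w(6)*35)) - 38/(-191) = 253/(((-21 - 7/2*6)*35)) - 38/(-191) = 253/(((-21 - 21)*35)) - 38*(-1/191) = 253/((-42*35)) + 38/191 = 253/(-1470) + 38/191 = 253*(-1/1470) + 38/191 = -253/1470 + 38/191 = 7537/280770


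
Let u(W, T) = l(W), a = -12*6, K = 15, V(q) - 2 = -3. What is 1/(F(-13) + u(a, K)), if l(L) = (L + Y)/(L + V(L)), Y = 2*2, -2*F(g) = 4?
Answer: -73/78 ≈ -0.93590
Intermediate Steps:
V(q) = -1 (V(q) = 2 - 3 = -1)
F(g) = -2 (F(g) = -1/2*4 = -2)
Y = 4
a = -72
l(L) = (4 + L)/(-1 + L) (l(L) = (L + 4)/(L - 1) = (4 + L)/(-1 + L))
u(W, T) = (4 + W)/(-1 + W)
1/(F(-13) + u(a, K)) = 1/(-2 + (4 - 72)/(-1 - 72)) = 1/(-2 - 68/(-73)) = 1/(-2 - 1/73*(-68)) = 1/(-2 + 68/73) = 1/(-78/73) = -73/78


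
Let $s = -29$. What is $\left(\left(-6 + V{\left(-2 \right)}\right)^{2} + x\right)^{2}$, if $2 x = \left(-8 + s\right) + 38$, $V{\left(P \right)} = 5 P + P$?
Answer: $\frac{421201}{4} \approx 1.053 \cdot 10^{5}$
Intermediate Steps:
$V{\left(P \right)} = 6 P$
$x = \frac{1}{2}$ ($x = \frac{\left(-8 - 29\right) + 38}{2} = \frac{-37 + 38}{2} = \frac{1}{2} \cdot 1 = \frac{1}{2} \approx 0.5$)
$\left(\left(-6 + V{\left(-2 \right)}\right)^{2} + x\right)^{2} = \left(\left(-6 + 6 \left(-2\right)\right)^{2} + \frac{1}{2}\right)^{2} = \left(\left(-6 - 12\right)^{2} + \frac{1}{2}\right)^{2} = \left(\left(-18\right)^{2} + \frac{1}{2}\right)^{2} = \left(324 + \frac{1}{2}\right)^{2} = \left(\frac{649}{2}\right)^{2} = \frac{421201}{4}$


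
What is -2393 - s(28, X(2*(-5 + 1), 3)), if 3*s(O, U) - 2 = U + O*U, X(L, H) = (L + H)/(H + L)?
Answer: -7210/3 ≈ -2403.3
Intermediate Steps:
X(L, H) = 1 (X(L, H) = (H + L)/(H + L) = 1)
s(O, U) = ⅔ + U/3 + O*U/3 (s(O, U) = ⅔ + (U + O*U)/3 = ⅔ + (U/3 + O*U/3) = ⅔ + U/3 + O*U/3)
-2393 - s(28, X(2*(-5 + 1), 3)) = -2393 - (⅔ + (⅓)*1 + (⅓)*28*1) = -2393 - (⅔ + ⅓ + 28/3) = -2393 - 1*31/3 = -2393 - 31/3 = -7210/3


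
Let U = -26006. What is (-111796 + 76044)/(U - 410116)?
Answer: 17876/218061 ≈ 0.081977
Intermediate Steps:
(-111796 + 76044)/(U - 410116) = (-111796 + 76044)/(-26006 - 410116) = -35752/(-436122) = -35752*(-1/436122) = 17876/218061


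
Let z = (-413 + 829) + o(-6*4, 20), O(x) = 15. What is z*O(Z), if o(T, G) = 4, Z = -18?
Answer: 6300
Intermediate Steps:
z = 420 (z = (-413 + 829) + 4 = 416 + 4 = 420)
z*O(Z) = 420*15 = 6300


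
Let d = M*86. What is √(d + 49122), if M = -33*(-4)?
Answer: √60474 ≈ 245.91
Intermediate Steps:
M = 132
d = 11352 (d = 132*86 = 11352)
√(d + 49122) = √(11352 + 49122) = √60474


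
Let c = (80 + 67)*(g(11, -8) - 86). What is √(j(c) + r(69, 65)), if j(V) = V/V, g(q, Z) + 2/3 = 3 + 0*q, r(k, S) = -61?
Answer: 2*I*√15 ≈ 7.746*I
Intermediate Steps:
g(q, Z) = 7/3 (g(q, Z) = -⅔ + (3 + 0*q) = -⅔ + (3 + 0) = -⅔ + 3 = 7/3)
c = -12299 (c = (80 + 67)*(7/3 - 86) = 147*(-251/3) = -12299)
j(V) = 1
√(j(c) + r(69, 65)) = √(1 - 61) = √(-60) = 2*I*√15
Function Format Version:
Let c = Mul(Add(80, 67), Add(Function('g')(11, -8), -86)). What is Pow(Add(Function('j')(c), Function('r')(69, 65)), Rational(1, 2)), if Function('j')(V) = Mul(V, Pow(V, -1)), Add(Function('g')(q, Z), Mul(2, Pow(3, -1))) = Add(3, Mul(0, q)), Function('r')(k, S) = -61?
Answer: Mul(2, I, Pow(15, Rational(1, 2))) ≈ Mul(7.7460, I)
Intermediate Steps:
Function('g')(q, Z) = Rational(7, 3) (Function('g')(q, Z) = Add(Rational(-2, 3), Add(3, Mul(0, q))) = Add(Rational(-2, 3), Add(3, 0)) = Add(Rational(-2, 3), 3) = Rational(7, 3))
c = -12299 (c = Mul(Add(80, 67), Add(Rational(7, 3), -86)) = Mul(147, Rational(-251, 3)) = -12299)
Function('j')(V) = 1
Pow(Add(Function('j')(c), Function('r')(69, 65)), Rational(1, 2)) = Pow(Add(1, -61), Rational(1, 2)) = Pow(-60, Rational(1, 2)) = Mul(2, I, Pow(15, Rational(1, 2)))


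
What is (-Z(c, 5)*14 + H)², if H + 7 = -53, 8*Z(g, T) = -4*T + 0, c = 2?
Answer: 625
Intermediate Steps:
Z(g, T) = -T/2 (Z(g, T) = (-4*T + 0)/8 = (-4*T)/8 = -T/2)
H = -60 (H = -7 - 53 = -60)
(-Z(c, 5)*14 + H)² = (-(-½*5)*14 - 60)² = (-(-5)*14/2 - 60)² = (-1*(-35) - 60)² = (35 - 60)² = (-25)² = 625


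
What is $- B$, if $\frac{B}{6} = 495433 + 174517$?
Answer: $-4019700$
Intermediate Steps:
$B = 4019700$ ($B = 6 \left(495433 + 174517\right) = 6 \cdot 669950 = 4019700$)
$- B = \left(-1\right) 4019700 = -4019700$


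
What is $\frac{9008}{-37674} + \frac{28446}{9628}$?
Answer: $\frac{246236395}{90681318} \approx 2.7154$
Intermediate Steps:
$\frac{9008}{-37674} + \frac{28446}{9628} = 9008 \left(- \frac{1}{37674}\right) + 28446 \cdot \frac{1}{9628} = - \frac{4504}{18837} + \frac{14223}{4814} = \frac{246236395}{90681318}$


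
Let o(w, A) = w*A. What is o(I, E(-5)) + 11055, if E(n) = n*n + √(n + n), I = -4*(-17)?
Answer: 12755 + 68*I*√10 ≈ 12755.0 + 215.03*I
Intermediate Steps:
I = 68
E(n) = n² + √2*√n (E(n) = n² + √(2*n) = n² + √2*√n)
o(w, A) = A*w
o(I, E(-5)) + 11055 = ((-5)² + √2*√(-5))*68 + 11055 = (25 + √2*(I*√5))*68 + 11055 = (25 + I*√10)*68 + 11055 = (1700 + 68*I*√10) + 11055 = 12755 + 68*I*√10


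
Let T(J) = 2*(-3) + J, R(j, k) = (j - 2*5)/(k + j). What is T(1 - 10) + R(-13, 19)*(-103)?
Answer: 2279/6 ≈ 379.83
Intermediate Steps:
R(j, k) = (-10 + j)/(j + k) (R(j, k) = (j - 10)/(j + k) = (-10 + j)/(j + k))
T(J) = -6 + J
T(1 - 10) + R(-13, 19)*(-103) = (-6 + (1 - 10)) + ((-10 - 13)/(-13 + 19))*(-103) = (-6 - 9) + (-23/6)*(-103) = -15 + ((1/6)*(-23))*(-103) = -15 - 23/6*(-103) = -15 + 2369/6 = 2279/6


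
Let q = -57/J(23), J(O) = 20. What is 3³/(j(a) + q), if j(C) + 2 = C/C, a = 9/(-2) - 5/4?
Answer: -540/77 ≈ -7.0130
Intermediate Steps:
a = -23/4 (a = 9*(-½) - 5*¼ = -9/2 - 5/4 = -23/4 ≈ -5.7500)
j(C) = -1 (j(C) = -2 + C/C = -2 + 1 = -1)
q = -57/20 ≈ -2.8500
3³/(j(a) + q) = 3³/(-1 - 57/20) = 27/(-77/20) = -20/77*27 = -540/77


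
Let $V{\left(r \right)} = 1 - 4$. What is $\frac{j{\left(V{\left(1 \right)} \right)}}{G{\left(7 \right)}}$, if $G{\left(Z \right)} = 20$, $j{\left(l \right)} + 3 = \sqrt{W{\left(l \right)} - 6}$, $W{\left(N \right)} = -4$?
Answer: $- \frac{3}{20} + \frac{i \sqrt{10}}{20} \approx -0.15 + 0.15811 i$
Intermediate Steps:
$V{\left(r \right)} = -3$ ($V{\left(r \right)} = 1 - 4 = -3$)
$j{\left(l \right)} = -3 + i \sqrt{10}$ ($j{\left(l \right)} = -3 + \sqrt{-4 - 6} = -3 + \sqrt{-10} = -3 + i \sqrt{10}$)
$\frac{j{\left(V{\left(1 \right)} \right)}}{G{\left(7 \right)}} = \frac{-3 + i \sqrt{10}}{20} = \left(-3 + i \sqrt{10}\right) \frac{1}{20} = - \frac{3}{20} + \frac{i \sqrt{10}}{20}$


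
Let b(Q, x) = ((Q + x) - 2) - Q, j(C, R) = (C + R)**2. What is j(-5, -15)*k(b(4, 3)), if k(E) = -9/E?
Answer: -3600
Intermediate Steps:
b(Q, x) = -2 + x (b(Q, x) = (-2 + Q + x) - Q = -2 + x)
j(-5, -15)*k(b(4, 3)) = (-5 - 15)**2*(-9/(-2 + 3)) = (-20)**2*(-9/1) = 400*(-9*1) = 400*(-9) = -3600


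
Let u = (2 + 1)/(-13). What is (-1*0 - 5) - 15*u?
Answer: -20/13 ≈ -1.5385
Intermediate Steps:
u = -3/13 (u = 3*(-1/13) = -3/13 ≈ -0.23077)
(-1*0 - 5) - 15*u = (-1*0 - 5) - 15*(-3/13) = (0 - 5) + 45/13 = -5 + 45/13 = -20/13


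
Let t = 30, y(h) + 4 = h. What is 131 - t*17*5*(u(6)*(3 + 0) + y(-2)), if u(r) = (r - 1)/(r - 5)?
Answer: -22819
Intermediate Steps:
y(h) = -4 + h
u(r) = (-1 + r)/(-5 + r)
131 - t*17*5*(u(6)*(3 + 0) + y(-2)) = 131 - 30*17*5*(((-1 + 6)/(-5 + 6))*(3 + 0) + (-4 - 2)) = 131 - 510*5*((5/1)*3 - 6) = 131 - 510*5*((1*5)*3 - 6) = 131 - 510*5*(5*3 - 6) = 131 - 510*5*(15 - 6) = 131 - 510*5*9 = 131 - 510*45 = 131 - 1*22950 = 131 - 22950 = -22819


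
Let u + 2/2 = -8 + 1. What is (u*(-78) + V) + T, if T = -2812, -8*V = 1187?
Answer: -18691/8 ≈ -2336.4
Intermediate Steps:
V = -1187/8 (V = -1/8*1187 = -1187/8 ≈ -148.38)
u = -8 (u = -1 + (-8 + 1) = -1 - 7 = -8)
(u*(-78) + V) + T = (-8*(-78) - 1187/8) - 2812 = (624 - 1187/8) - 2812 = 3805/8 - 2812 = -18691/8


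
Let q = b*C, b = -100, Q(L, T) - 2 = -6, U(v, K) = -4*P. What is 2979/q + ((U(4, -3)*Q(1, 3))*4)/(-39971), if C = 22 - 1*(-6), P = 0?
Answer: -2979/2800 ≈ -1.0639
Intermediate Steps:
U(v, K) = 0 (U(v, K) = -4*0 = 0)
Q(L, T) = -4 (Q(L, T) = 2 - 6 = -4)
C = 28 (C = 22 + 6 = 28)
q = -2800 (q = -100*28 = -2800)
2979/q + ((U(4, -3)*Q(1, 3))*4)/(-39971) = 2979/(-2800) + ((0*(-4))*4)/(-39971) = 2979*(-1/2800) + (0*4)*(-1/39971) = -2979/2800 + 0*(-1/39971) = -2979/2800 + 0 = -2979/2800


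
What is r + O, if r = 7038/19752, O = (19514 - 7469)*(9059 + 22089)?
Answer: 1235084857893/3292 ≈ 3.7518e+8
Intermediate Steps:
O = 375177660 (O = 12045*31148 = 375177660)
r = 1173/3292 (r = 7038*(1/19752) = 1173/3292 ≈ 0.35632)
r + O = 1173/3292 + 375177660 = 1235084857893/3292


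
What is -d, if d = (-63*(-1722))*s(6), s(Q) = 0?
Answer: 0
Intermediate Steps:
d = 0 (d = -63*(-1722)*0 = 108486*0 = 0)
-d = -1*0 = 0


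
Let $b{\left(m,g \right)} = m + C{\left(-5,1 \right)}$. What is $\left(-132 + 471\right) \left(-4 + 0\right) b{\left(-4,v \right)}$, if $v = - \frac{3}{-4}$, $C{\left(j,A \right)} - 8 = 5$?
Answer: $-12204$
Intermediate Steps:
$C{\left(j,A \right)} = 13$ ($C{\left(j,A \right)} = 8 + 5 = 13$)
$v = \frac{3}{4}$ ($v = \left(-3\right) \left(- \frac{1}{4}\right) = \frac{3}{4} \approx 0.75$)
$b{\left(m,g \right)} = 13 + m$ ($b{\left(m,g \right)} = m + 13 = 13 + m$)
$\left(-132 + 471\right) \left(-4 + 0\right) b{\left(-4,v \right)} = \left(-132 + 471\right) \left(-4 + 0\right) \left(13 - 4\right) = 339 \left(\left(-4\right) 9\right) = 339 \left(-36\right) = -12204$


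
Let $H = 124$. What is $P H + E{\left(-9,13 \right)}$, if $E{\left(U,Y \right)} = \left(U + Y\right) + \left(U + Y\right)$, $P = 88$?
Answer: $10920$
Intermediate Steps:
$E{\left(U,Y \right)} = 2 U + 2 Y$
$P H + E{\left(-9,13 \right)} = 88 \cdot 124 + \left(2 \left(-9\right) + 2 \cdot 13\right) = 10912 + \left(-18 + 26\right) = 10912 + 8 = 10920$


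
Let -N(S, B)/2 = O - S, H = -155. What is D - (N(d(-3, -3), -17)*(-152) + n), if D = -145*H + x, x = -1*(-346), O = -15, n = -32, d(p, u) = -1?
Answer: 27109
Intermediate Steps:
x = 346
N(S, B) = 30 + 2*S (N(S, B) = -2*(-15 - S) = 30 + 2*S)
D = 22821 (D = -145*(-155) + 346 = 22475 + 346 = 22821)
D - (N(d(-3, -3), -17)*(-152) + n) = 22821 - ((30 + 2*(-1))*(-152) - 32) = 22821 - ((30 - 2)*(-152) - 32) = 22821 - (28*(-152) - 32) = 22821 - (-4256 - 32) = 22821 - 1*(-4288) = 22821 + 4288 = 27109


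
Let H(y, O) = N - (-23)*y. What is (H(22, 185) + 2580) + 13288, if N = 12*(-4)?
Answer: 16326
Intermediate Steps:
N = -48
H(y, O) = -48 + 23*y (H(y, O) = -48 - (-23)*y = -48 + 23*y)
(H(22, 185) + 2580) + 13288 = ((-48 + 23*22) + 2580) + 13288 = ((-48 + 506) + 2580) + 13288 = (458 + 2580) + 13288 = 3038 + 13288 = 16326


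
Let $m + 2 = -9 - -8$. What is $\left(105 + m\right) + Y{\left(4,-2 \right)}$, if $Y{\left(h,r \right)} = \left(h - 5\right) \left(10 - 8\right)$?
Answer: $100$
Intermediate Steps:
$m = -3$ ($m = -2 - 1 = -3$)
$Y{\left(h,r \right)} = -10 + 2 h$ ($Y{\left(h,r \right)} = \left(-5 + h\right) 2 = -10 + 2 h$)
$\left(105 + m\right) + Y{\left(4,-2 \right)} = \left(105 - 3\right) + \left(-10 + 2 \cdot 4\right) = 102 + \left(-10 + 8\right) = 102 - 2 = 100$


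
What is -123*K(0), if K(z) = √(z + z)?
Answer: 0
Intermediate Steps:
K(z) = √2*√z (K(z) = √(2*z) = √2*√z)
-123*K(0) = -123*√2*√0 = -123*√2*0 = -123*0 = 0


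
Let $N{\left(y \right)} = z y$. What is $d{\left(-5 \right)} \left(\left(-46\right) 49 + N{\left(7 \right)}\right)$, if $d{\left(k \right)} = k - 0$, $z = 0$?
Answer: $11270$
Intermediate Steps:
$N{\left(y \right)} = 0$ ($N{\left(y \right)} = 0 y = 0$)
$d{\left(k \right)} = k$ ($d{\left(k \right)} = k + 0 = k$)
$d{\left(-5 \right)} \left(\left(-46\right) 49 + N{\left(7 \right)}\right) = - 5 \left(\left(-46\right) 49 + 0\right) = - 5 \left(-2254 + 0\right) = \left(-5\right) \left(-2254\right) = 11270$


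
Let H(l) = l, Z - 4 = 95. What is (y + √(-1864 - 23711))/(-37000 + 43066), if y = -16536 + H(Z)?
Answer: -5479/2022 + 5*I*√1023/6066 ≈ -2.7097 + 0.026364*I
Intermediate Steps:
Z = 99 (Z = 4 + 95 = 99)
y = -16437 (y = -16536 + 99 = -16437)
(y + √(-1864 - 23711))/(-37000 + 43066) = (-16437 + √(-1864 - 23711))/(-37000 + 43066) = (-16437 + √(-25575))/6066 = (-16437 + 5*I*√1023)*(1/6066) = -5479/2022 + 5*I*√1023/6066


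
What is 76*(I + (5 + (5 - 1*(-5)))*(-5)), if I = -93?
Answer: -12768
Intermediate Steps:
76*(I + (5 + (5 - 1*(-5)))*(-5)) = 76*(-93 + (5 + (5 - 1*(-5)))*(-5)) = 76*(-93 + (5 + (5 + 5))*(-5)) = 76*(-93 + (5 + 10)*(-5)) = 76*(-93 + 15*(-5)) = 76*(-93 - 75) = 76*(-168) = -12768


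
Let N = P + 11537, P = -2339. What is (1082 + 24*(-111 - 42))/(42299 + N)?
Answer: -2590/51497 ≈ -0.050294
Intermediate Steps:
N = 9198 (N = -2339 + 11537 = 9198)
(1082 + 24*(-111 - 42))/(42299 + N) = (1082 + 24*(-111 - 42))/(42299 + 9198) = (1082 + 24*(-153))/51497 = (1082 - 3672)*(1/51497) = -2590*1/51497 = -2590/51497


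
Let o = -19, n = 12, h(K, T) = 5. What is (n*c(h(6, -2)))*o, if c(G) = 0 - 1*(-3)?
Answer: -684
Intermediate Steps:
c(G) = 3 (c(G) = 0 + 3 = 3)
(n*c(h(6, -2)))*o = (12*3)*(-19) = 36*(-19) = -684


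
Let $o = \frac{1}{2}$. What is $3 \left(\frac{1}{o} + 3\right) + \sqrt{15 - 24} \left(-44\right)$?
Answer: $15 - 132 i \approx 15.0 - 132.0 i$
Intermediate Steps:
$o = \frac{1}{2} \approx 0.5$
$3 \left(\frac{1}{o} + 3\right) + \sqrt{15 - 24} \left(-44\right) = 3 \left(\frac{1}{\frac{1}{2}} + 3\right) + \sqrt{15 - 24} \left(-44\right) = 3 \left(2 + 3\right) + \sqrt{-9} \left(-44\right) = 3 \cdot 5 + 3 i \left(-44\right) = 15 - 132 i$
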